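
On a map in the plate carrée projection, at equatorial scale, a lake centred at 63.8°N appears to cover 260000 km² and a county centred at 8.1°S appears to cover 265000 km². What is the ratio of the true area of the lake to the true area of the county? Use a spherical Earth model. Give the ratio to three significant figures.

0.438

On the plate carrée, areal scale = h·k = 1 × sec φ, so true area = apparent × cos φ.
True area of lake: 260000 × cos(63.8°) = 260000 × 0.4415 = 114800 km².
True area of county: 265000 × cos(8.1°) = 265000 × 0.9900 = 262400 km².
Ratio = 114800 / 262400 ≈ 0.438.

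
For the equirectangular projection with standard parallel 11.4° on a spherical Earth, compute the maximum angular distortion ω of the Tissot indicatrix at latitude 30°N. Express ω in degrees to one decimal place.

The equidistant cylindrical projection with φ₀ = 11.4° has h = 1 (meridians true) and k = cos φ₀ / cos φ along parallels.
At 30°: h = 1.000, k = 1.132; principal scales a = 1.132, b = 1.000.
sin(ω/2) = (a − b)/(a + b) = 0.1319/2.132 = 0.06188, so ω = 2 arcsin(0.06188) ≈ 7.1°.

7.1°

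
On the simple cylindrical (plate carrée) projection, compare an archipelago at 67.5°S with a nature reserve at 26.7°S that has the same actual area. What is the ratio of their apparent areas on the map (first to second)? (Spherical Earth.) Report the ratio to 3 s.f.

2.33

In the plate carrée (x = Rλ, y = Rφ), meridians are true-scale (h = 1) and parallels are stretched by k = sec φ.
Areal scale at 67.5°: h·k = 1.000 × 2.613 = 2.613.
Areal scale at 26.7°: h·k = 1.000 × 1.119 = 1.119.
Ratio = 2.613/1.119 ≈ 2.33.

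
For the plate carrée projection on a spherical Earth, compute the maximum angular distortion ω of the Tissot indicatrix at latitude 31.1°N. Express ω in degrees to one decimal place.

Plate carrée maps x = Rλ, y = Rφ. The meridian scale is h = 1 and the parallel scale is k = 1/cos φ = sec φ.
At 31.1°: h = 1.000, k = 1.168; principal scales a = 1.168, b = 1.000.
sin(ω/2) = (a − b)/(a + b) = 0.1679/2.168 = 0.07743, so ω = 2 arcsin(0.07743) ≈ 8.9°.

8.9°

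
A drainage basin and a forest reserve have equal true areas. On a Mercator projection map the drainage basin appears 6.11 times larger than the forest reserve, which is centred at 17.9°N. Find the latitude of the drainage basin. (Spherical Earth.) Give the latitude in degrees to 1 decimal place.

For equal true areas on Mercator, apparent areas scale as sec²φ, so the ratio is cos²φ₂ / cos²φ₁.
cos²φ₂ / cos²φ₁ = 6.11  ⇒  cos φ₁ = cos 17.9° / √6.11 = 0.9516/2.472 = 0.3850.
φ₁ = arccos(0.3850) ≈ 67.4°.

67.4°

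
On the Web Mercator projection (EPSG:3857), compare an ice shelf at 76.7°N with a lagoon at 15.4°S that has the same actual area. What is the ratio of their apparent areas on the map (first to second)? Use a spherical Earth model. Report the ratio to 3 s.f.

17.6

Mercator areal scale is sec²φ.
At 76.7°: sec²(76.7°) = 1/0.2300² = 18.90.
At 15.4°: sec²(15.4°) = 1/0.9641² = 1.076.
Ratio = 18.90/1.076 = cos²(15.4°)/cos²(76.7°) ≈ 17.6.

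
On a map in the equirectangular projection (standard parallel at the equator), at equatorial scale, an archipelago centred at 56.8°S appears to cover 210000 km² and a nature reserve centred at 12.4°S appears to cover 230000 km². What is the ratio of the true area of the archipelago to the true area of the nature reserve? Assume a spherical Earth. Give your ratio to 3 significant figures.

Plate carrée has h = 1 and k = sec φ, giving areal scale sec φ; true area = (apparent area) · cos φ.
True area of archipelago: 210000 × cos(56.8°) = 210000 × 0.5476 = 115000 km².
True area of nature reserve: 230000 × cos(12.4°) = 230000 × 0.9767 = 224600 km².
Ratio = 115000 / 224600 ≈ 0.512.

0.512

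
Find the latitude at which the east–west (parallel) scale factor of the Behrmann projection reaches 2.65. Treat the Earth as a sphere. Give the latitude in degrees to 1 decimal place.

70.9°

Behrmann is a cylindrical equal-area projection with standard parallels at ±30°. For cylindrical equal-area with standard parallel φ₀, h = cos φ / cos φ₀ and k = cos φ₀ / cos φ, so h·k = 1.
k = cos φ₀ / cos φ = 2.65  ⇒  cos φ = cos 30° / 2.65 = 0.3268.
φ = arccos(0.3268) ≈ 70.9°.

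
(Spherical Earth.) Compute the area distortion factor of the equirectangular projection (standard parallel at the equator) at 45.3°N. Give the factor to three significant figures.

1.42

Plate carrée maps x = Rλ, y = Rφ. The meridian scale is h = 1 and the parallel scale is k = 1/cos φ = sec φ.
Areal scale = h·k = 1 × sec φ; at 45.3°, h = 1.000, k = 1.422, so h·k = 1.422.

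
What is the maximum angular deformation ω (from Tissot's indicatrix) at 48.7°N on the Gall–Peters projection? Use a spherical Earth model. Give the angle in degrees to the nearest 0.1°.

7.9°

The Gall–Peters projection is cylindrical equal-area with φ₀ = 45°. Cylindrical equal-area (φ₀ = 45°): h = cos φ / cos 45° along meridians, k = cos 45° / cos φ along parallels; h·k = 1.
At 48.7°: h = 0.9334, k = 1.071; principal scales a = 1.071, b = 0.9334.
sin(ω/2) = (a − b)/(a + b) = 0.1380/2.005 = 0.06883, so ω = 2 arcsin(0.06883) ≈ 7.9°.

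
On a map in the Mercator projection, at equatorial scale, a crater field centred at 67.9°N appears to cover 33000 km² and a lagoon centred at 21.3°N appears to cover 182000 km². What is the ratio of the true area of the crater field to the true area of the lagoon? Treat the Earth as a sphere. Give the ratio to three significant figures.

Mercator's areal exaggeration is sec²φ; hence true area = (apparent area) · cos²φ.
True area of crater field: 33000 × cos²(67.9°) = 33000 × 0.1415 = 4671 km².
True area of lagoon: 182000 × cos²(21.3°) = 182000 × 0.8680 = 158000 km².
Ratio = 4671 / 158000 ≈ 0.0296.

0.0296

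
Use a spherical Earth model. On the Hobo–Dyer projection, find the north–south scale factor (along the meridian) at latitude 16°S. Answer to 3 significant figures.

Hobo–Dyer is a cylindrical equal-area projection with standard parallels at ±37.5°. A cylindrical equal-area projection with standard parallel φ₀ has meridian scale h = cos φ / cos φ₀ and parallel scale k = cos φ₀ / cos φ (so areas are preserved, h·k = 1).
h = cos 16° / cos 37.5° = 0.9613/0.7934 = 1.212.

1.21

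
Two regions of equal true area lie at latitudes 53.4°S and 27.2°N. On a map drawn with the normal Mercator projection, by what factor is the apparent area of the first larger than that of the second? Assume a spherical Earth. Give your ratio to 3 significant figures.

2.23

Mercator is conformal with k = sec φ, so areal scale = k² = sec²φ.
At 53.4°: sec²(53.4°) = 1/0.5962² = 2.813.
At 27.2°: sec²(27.2°) = 1/0.8894² = 1.264.
Ratio = 2.813/1.264 = cos²(27.2°)/cos²(53.4°) ≈ 2.23.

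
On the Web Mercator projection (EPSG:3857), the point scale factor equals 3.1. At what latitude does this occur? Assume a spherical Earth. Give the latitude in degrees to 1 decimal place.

71.2°

Mercator scale is k = sec φ = 1/cos φ.
1/cos φ = 3.1  ⇒  cos φ = 0.3226  ⇒  φ = arccos(0.3226) ≈ 71.2°.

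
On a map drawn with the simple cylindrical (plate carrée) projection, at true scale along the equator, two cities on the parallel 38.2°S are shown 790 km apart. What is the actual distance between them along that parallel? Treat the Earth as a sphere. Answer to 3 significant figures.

621 km

In the plate carrée (x = Rλ, y = Rφ), meridians are true-scale (h = 1) and parallels are stretched by k = sec φ.
Along the parallel at 38.2°, map distances are exaggerated by k = sec 38.2° = 1.272.
True distance = 790 / 1.272 = 790 × cos 38.2° ≈ 621 km.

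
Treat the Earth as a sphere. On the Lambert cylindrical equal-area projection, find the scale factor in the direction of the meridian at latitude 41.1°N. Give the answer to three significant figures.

0.754

The Lambert cylindrical equal-area projection is the cylindrical equal-area projection with its standard parallel at the equator (φ₀ = 0). For cylindrical equal-area with standard parallel φ₀, h = cos φ / cos φ₀ and k = cos φ₀ / cos φ, so h·k = 1.
h = cos 41.1° / cos 0° = 0.7536/1.000 = 0.7536.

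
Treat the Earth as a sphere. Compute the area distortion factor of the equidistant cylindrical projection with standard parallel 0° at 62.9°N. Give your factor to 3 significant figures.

2.20

In the plate carrée (x = Rλ, y = Rφ), meridians are true-scale (h = 1) and parallels are stretched by k = sec φ.
Areal scale = h·k = 1 × sec φ; at 62.9°, h = 1.000, k = 2.195, so h·k = 2.195.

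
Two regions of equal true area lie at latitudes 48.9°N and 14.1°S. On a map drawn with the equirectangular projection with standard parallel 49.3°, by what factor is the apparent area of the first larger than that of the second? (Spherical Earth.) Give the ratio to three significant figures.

1.48

In the equirectangular projection with standard parallel φ₀ = 49.3° (x = Rλ cos φ₀, y = Rφ), meridians are true-scale (h = 1) and the parallel scale is k = cos φ₀ / cos φ.
Areal scale at 48.9°: h·k = 1.000 × 0.9920 = 0.9920.
Areal scale at 14.1°: h·k = 1.000 × 0.6724 = 0.6724.
Ratio = 0.9920/0.6724 ≈ 1.48.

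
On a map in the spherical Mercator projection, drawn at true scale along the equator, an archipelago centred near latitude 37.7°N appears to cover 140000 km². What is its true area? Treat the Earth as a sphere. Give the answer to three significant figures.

For Mercator, h = k = sec φ (a conformal cylindrical projection has a single point scale, 1/cos φ).
Areal scale = k² = sec²φ = 1/cos²(37.7°) = 1/0.7912² = 1.597.
True area = apparent / (areal scale) = 140000 / 1.597 ≈ 87600 km².

87600 km²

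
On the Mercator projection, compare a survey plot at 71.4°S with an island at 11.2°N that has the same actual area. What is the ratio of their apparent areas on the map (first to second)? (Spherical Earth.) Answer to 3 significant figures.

9.46

Mercator is conformal with k = sec φ, so areal scale = k² = sec²φ.
At 71.4°: sec²(71.4°) = 1/0.3190² = 9.829.
At 11.2°: sec²(11.2°) = 1/0.9810² = 1.039.
Ratio = 9.829/1.039 = cos²(11.2°)/cos²(71.4°) ≈ 9.46.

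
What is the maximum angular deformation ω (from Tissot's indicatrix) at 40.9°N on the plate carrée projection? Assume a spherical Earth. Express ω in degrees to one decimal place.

16.0°

For the equirectangular projection with φ₀ = 0 (plate carrée), h = 1 along meridians and k = sec φ along parallels.
At 40.9°: h = 1.000, k = 1.323; principal scales a = 1.323, b = 1.000.
sin(ω/2) = (a − b)/(a + b) = 0.3230/2.323 = 0.1390, so ω = 2 arcsin(0.1390) ≈ 16.0°.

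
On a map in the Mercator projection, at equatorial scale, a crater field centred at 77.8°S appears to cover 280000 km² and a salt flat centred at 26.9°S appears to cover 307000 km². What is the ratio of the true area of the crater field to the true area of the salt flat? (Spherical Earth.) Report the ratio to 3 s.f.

0.0512

On Mercator the areal scale is sec²φ, so true area = apparent × cos²φ.
True area of crater field: 280000 × cos²(77.8°) = 280000 × 0.04466 = 12500 km².
True area of salt flat: 307000 × cos²(26.9°) = 307000 × 0.7953 = 244200 km².
Ratio = 12500 / 244200 ≈ 0.0512.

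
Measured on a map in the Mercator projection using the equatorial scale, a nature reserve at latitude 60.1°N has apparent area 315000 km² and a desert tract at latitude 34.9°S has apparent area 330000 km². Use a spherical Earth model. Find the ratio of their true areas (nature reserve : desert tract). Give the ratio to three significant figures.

0.353

Mercator's areal exaggeration is sec²φ; hence true area = (apparent area) · cos²φ.
True area of nature reserve: 315000 × cos²(60.1°) = 315000 × 0.2485 = 78270 km².
True area of desert tract: 330000 × cos²(34.9°) = 330000 × 0.6726 = 222000 km².
Ratio = 78270 / 222000 ≈ 0.353.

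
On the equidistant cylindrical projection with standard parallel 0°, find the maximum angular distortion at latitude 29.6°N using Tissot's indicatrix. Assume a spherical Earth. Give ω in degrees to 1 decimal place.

8.0°

Plate carrée maps x = Rλ, y = Rφ. The meridian scale is h = 1 and the parallel scale is k = 1/cos φ = sec φ.
At 29.6°: h = 1.000, k = 1.150; principal scales a = 1.150, b = 1.000.
sin(ω/2) = (a − b)/(a + b) = 0.1501/2.150 = 0.06981, so ω = 2 arcsin(0.06981) ≈ 8.0°.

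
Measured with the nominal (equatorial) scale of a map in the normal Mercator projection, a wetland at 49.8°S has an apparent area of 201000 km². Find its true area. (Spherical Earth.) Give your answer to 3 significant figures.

83700 km²

Mercator is conformal, so the point scale is isotropic: h = k = sec φ = 1/cos φ.
Areal scale = k² = sec²φ = 1/cos²(49.8°) = 1/0.6455² = 2.400.
True area = apparent / (areal scale) = 201000 / 2.400 ≈ 83700 km².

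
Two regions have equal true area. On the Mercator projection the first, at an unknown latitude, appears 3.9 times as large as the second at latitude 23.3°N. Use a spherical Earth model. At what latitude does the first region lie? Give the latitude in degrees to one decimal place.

For equal true areas on Mercator, apparent areas scale as sec²φ, so the ratio is cos²φ₂ / cos²φ₁.
cos²φ₂ / cos²φ₁ = 3.9  ⇒  cos φ₁ = cos 23.3° / √3.9 = 0.9184/1.975 = 0.4651.
φ₁ = arccos(0.4651) ≈ 62.3°.

62.3°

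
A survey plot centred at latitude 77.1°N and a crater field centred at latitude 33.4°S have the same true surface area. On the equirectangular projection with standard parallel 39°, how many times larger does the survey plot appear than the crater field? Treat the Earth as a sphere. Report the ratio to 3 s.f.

In the equirectangular projection with standard parallel φ₀ = 39° (x = Rλ cos φ₀, y = Rφ), meridians are true-scale (h = 1) and the parallel scale is k = cos φ₀ / cos φ.
Areal scale at 77.1°: h·k = 1.000 × 3.481 = 3.481.
Areal scale at 33.4°: h·k = 1.000 × 0.9309 = 0.9309.
Ratio = 3.481/0.9309 ≈ 3.74.

3.74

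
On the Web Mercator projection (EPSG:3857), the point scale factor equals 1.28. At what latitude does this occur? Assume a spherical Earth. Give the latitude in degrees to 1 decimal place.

38.6°

Mercator scale is k = sec φ = 1/cos φ.
1/cos φ = 1.28  ⇒  cos φ = 0.7812  ⇒  φ = arccos(0.7812) ≈ 38.6°.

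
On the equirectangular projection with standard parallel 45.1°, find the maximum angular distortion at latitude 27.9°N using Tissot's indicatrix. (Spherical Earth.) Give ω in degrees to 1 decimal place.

The equidistant cylindrical projection with φ₀ = 45.1° has h = 1 (meridians true) and k = cos φ₀ / cos φ along parallels.
At 27.9°: h = 1.000, k = 0.7987; principal scales a = 1.000, b = 0.7987.
sin(ω/2) = (a − b)/(a + b) = 0.2013/1.799 = 0.1119, so ω = 2 arcsin(0.1119) ≈ 12.9°.

12.9°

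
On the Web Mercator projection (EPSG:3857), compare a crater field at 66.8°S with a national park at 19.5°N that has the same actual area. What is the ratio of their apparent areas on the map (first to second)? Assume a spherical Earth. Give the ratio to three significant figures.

5.73

Mercator areal scale is sec²φ.
At 66.8°: sec²(66.8°) = 1/0.3939² = 6.444.
At 19.5°: sec²(19.5°) = 1/0.9426² = 1.125.
Ratio = 6.444/1.125 = cos²(19.5°)/cos²(66.8°) ≈ 5.73.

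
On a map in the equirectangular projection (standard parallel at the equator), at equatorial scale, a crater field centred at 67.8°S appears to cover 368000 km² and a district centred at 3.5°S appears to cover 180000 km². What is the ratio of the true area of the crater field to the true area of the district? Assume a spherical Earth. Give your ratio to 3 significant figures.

0.774

Plate carrée has h = 1 and k = sec φ, giving areal scale sec φ; true area = (apparent area) · cos φ.
True area of crater field: 368000 × cos(67.8°) = 368000 × 0.3778 = 139000 km².
True area of district: 180000 × cos(3.5°) = 180000 × 0.9981 = 179700 km².
Ratio = 139000 / 179700 ≈ 0.774.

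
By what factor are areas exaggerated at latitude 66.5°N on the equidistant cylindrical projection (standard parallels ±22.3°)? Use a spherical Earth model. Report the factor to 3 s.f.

2.32

With standard parallel φ₀ = 22.3°, the equirectangular projection gives x = Rλ cos φ₀, y = Rφ, so h = 1 and k = cos 22.3° / cos φ.
Areal scale = h·k = 1 × cos φ₀ / cos φ; at 66.5°, h = 1.000, k = 2.320, so h·k = 2.320.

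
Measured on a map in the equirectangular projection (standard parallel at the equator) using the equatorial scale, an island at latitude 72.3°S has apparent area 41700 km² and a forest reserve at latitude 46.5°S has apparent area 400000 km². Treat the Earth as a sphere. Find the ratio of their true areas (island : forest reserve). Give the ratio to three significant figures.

0.0460

On the plate carrée, areal scale = h·k = 1 × sec φ, so true area = apparent × cos φ.
True area of island: 41700 × cos(72.3°) = 41700 × 0.3040 = 12680 km².
True area of forest reserve: 400000 × cos(46.5°) = 400000 × 0.6884 = 275300 km².
Ratio = 12680 / 275300 ≈ 0.0460.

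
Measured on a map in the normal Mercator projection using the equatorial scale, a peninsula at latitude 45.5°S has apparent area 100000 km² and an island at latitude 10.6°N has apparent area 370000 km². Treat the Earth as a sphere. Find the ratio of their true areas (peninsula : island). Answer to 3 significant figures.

On Mercator the areal scale is sec²φ, so true area = apparent × cos²φ.
True area of peninsula: 100000 × cos²(45.5°) = 100000 × 0.4913 = 49130 km².
True area of island: 370000 × cos²(10.6°) = 370000 × 0.9662 = 357500 km².
Ratio = 49130 / 357500 ≈ 0.137.

0.137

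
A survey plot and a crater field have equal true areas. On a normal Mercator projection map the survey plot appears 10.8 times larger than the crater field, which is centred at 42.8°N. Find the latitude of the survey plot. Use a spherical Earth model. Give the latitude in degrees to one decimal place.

On Mercator, (apparent₁)/(apparent₂) = sec²φ₁ / sec²φ₂ when true areas are equal.
cos²φ₂ / cos²φ₁ = 10.8  ⇒  cos φ₁ = cos 42.8° / √10.8 = 0.7337/3.286 = 0.2233.
φ₁ = arccos(0.2233) ≈ 77.1°.

77.1°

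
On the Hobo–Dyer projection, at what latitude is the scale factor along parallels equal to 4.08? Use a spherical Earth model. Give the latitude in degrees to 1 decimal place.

The Hobo–Dyer projection is cylindrical equal-area with φ₀ = 37.5°. A cylindrical equal-area projection with standard parallel φ₀ has meridian scale h = cos φ / cos φ₀ and parallel scale k = cos φ₀ / cos φ (so areas are preserved, h·k = 1).
k = cos φ₀ / cos φ = 4.08  ⇒  cos φ = cos 37.5° / 4.08 = 0.1944.
φ = arccos(0.1944) ≈ 78.8°.

78.8°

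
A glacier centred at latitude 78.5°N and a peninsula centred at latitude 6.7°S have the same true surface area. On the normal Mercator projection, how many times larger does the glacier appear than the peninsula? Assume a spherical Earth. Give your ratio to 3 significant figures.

24.8

On Mercator, area is exaggerated by sec²φ = 1/cos²φ.
At 78.5°: sec²(78.5°) = 1/0.1994² = 25.16.
At 6.7°: sec²(6.7°) = 1/0.9932² = 1.014.
Ratio = 25.16/1.014 = cos²(6.7°)/cos²(78.5°) ≈ 24.8.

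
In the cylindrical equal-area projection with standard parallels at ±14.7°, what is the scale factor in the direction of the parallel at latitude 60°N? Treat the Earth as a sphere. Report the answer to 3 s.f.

1.93

A cylindrical equal-area projection with standard parallel φ₀ has meridian scale h = cos φ / cos φ₀ and parallel scale k = cos φ₀ / cos φ (so areas are preserved, h·k = 1).
k = cos 14.7° / cos 60° = 0.9673/0.5000 = 1.935.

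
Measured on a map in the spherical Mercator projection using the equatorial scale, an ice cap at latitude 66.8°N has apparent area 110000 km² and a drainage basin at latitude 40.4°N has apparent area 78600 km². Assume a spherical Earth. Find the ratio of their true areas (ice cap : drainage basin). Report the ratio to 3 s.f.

0.374

On Mercator the areal scale is sec²φ, so true area = apparent × cos²φ.
True area of ice cap: 110000 × cos²(66.8°) = 110000 × 0.1552 = 17070 km².
True area of drainage basin: 78600 × cos²(40.4°) = 78600 × 0.5799 = 45580 km².
Ratio = 17070 / 45580 ≈ 0.374.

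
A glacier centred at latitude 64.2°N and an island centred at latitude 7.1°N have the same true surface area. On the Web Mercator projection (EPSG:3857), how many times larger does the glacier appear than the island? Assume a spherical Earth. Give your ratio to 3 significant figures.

Mercator areal scale is sec²φ.
At 64.2°: sec²(64.2°) = 1/0.4352² = 5.279.
At 7.1°: sec²(7.1°) = 1/0.9923² = 1.016.
Ratio = 5.279/1.016 = cos²(7.1°)/cos²(64.2°) ≈ 5.20.

5.20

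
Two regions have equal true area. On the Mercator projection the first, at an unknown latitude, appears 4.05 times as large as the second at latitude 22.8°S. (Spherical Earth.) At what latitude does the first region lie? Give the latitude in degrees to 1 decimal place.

62.7°

For equal true areas on Mercator, apparent areas scale as sec²φ, so the ratio is cos²φ₂ / cos²φ₁.
cos²φ₂ / cos²φ₁ = 4.05  ⇒  cos φ₁ = cos 22.8° / √4.05 = 0.9219/2.012 = 0.4581.
φ₁ = arccos(0.4581) ≈ 62.7°.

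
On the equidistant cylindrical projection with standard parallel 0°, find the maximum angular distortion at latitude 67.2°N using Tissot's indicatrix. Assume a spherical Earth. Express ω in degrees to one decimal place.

52.4°

Plate carrée maps x = Rλ, y = Rφ. The meridian scale is h = 1 and the parallel scale is k = 1/cos φ = sec φ.
At 67.2°: h = 1.000, k = 2.581; principal scales a = 2.581, b = 1.000.
sin(ω/2) = (a − b)/(a + b) = 1.581/3.581 = 0.4414, so ω = 2 arcsin(0.4414) ≈ 52.4°.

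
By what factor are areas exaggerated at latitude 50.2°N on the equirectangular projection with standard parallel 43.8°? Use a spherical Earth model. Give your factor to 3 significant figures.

1.13

In the equirectangular projection with standard parallel φ₀ = 43.8° (x = Rλ cos φ₀, y = Rφ), meridians are true-scale (h = 1) and the parallel scale is k = cos φ₀ / cos φ.
Areal scale = h·k = 1 × cos φ₀ / cos φ; at 50.2°, h = 1.000, k = 1.128, so h·k = 1.128.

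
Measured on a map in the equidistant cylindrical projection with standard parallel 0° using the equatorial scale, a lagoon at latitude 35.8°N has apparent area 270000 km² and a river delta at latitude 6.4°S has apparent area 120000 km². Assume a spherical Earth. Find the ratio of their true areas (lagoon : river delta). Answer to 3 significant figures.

On the plate carrée, areal scale = h·k = 1 × sec φ, so true area = apparent × cos φ.
True area of lagoon: 270000 × cos(35.8°) = 270000 × 0.8111 = 219000 km².
True area of river delta: 120000 × cos(6.4°) = 120000 × 0.9938 = 119300 km².
Ratio = 219000 / 119300 ≈ 1.84.

1.84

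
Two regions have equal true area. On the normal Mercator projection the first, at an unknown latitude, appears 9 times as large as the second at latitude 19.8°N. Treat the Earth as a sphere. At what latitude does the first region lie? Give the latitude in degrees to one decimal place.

71.7°

On Mercator, (apparent₁)/(apparent₂) = sec²φ₁ / sec²φ₂ when true areas are equal.
cos²φ₂ / cos²φ₁ = 9  ⇒  cos φ₁ = cos 19.8° / √9 = 0.9409/3.000 = 0.3136.
φ₁ = arccos(0.3136) ≈ 71.7°.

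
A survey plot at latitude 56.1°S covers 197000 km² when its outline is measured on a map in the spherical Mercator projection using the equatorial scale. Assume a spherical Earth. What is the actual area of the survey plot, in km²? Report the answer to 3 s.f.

61300 km²

For Mercator, h = k = sec φ (a conformal cylindrical projection has a single point scale, 1/cos φ).
Areal scale = k² = sec²φ = 1/cos²(56.1°) = 1/0.5577² = 3.215.
True area = apparent / (areal scale) = 197000 / 3.215 ≈ 61300 km².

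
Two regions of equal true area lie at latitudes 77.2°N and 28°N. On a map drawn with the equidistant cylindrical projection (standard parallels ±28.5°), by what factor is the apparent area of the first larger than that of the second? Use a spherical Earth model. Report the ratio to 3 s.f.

The equidistant cylindrical projection with φ₀ = 28.5° has h = 1 (meridians true) and k = cos φ₀ / cos φ along parallels.
Areal scale at 77.2°: h·k = 1.000 × 3.967 = 3.967.
Areal scale at 28°: h·k = 1.000 × 0.9953 = 0.9953.
Ratio = 3.967/0.9953 ≈ 3.99.

3.99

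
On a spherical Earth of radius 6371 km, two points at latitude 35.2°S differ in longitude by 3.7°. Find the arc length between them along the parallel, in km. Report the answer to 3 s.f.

Arc length along a parallel = R cos φ · Δλ (with Δλ in radians).
= 6371 × cos 35.2° × (3.7° × π/180) = 6371 × 0.8171 × 0.06458 ≈ 336 km.

336 km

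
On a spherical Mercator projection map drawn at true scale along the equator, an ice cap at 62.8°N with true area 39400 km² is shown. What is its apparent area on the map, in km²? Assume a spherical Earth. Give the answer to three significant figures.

189000 km²

The Mercator projection is conformal; its linear scale factor is the same in every direction and equals sec φ = 1/cos φ.
Areal scale = k² = sec²φ = 1/cos²(62.8°) = 1/0.4571² = 4.786.
Apparent area = 39400 × 4.786 ≈ 189000 km².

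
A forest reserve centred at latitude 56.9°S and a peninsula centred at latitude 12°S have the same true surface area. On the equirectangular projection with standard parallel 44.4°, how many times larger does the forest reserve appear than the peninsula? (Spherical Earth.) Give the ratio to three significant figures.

The equidistant cylindrical projection with φ₀ = 44.4° has h = 1 (meridians true) and k = cos φ₀ / cos φ along parallels.
Areal scale at 56.9°: h·k = 1.000 × 1.308 = 1.308.
Areal scale at 12°: h·k = 1.000 × 0.7304 = 0.7304.
Ratio = 1.308/0.7304 ≈ 1.79.

1.79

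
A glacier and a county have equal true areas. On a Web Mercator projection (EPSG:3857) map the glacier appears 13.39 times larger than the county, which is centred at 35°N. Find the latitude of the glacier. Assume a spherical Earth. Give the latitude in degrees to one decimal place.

For equal true areas on Mercator, apparent areas scale as sec²φ, so the ratio is cos²φ₂ / cos²φ₁.
cos²φ₂ / cos²φ₁ = 13.39  ⇒  cos φ₁ = cos 35° / √13.39 = 0.8192/3.659 = 0.2239.
φ₁ = arccos(0.2239) ≈ 77.1°.

77.1°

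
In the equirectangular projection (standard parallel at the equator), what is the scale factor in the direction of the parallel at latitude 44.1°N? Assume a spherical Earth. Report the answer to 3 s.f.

In the plate carrée (x = Rλ, y = Rφ), meridians are true-scale (h = 1) and parallels are stretched by k = sec φ.
k = 1/cos 44.1° = 1/0.7181 = 1.393.

1.39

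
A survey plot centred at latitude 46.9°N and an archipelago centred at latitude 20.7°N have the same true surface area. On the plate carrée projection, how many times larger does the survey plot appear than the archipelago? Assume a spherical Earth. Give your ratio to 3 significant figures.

1.37

For the equirectangular projection with φ₀ = 0 (plate carrée), h = 1 along meridians and k = sec φ along parallels.
Areal scale at 46.9°: h·k = 1.000 × 1.464 = 1.464.
Areal scale at 20.7°: h·k = 1.000 × 1.069 = 1.069.
Ratio = 1.464/1.069 ≈ 1.37.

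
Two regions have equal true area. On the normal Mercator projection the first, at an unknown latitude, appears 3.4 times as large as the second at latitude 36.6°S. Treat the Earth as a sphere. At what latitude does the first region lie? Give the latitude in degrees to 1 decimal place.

64.2°

Mercator areal scale is sec²φ, so apparent-area ratio = sec²φ₁ / sec²φ₂ = cos²φ₂ / cos²φ₁.
cos²φ₂ / cos²φ₁ = 3.4  ⇒  cos φ₁ = cos 36.6° / √3.4 = 0.8028/1.844 = 0.4354.
φ₁ = arccos(0.4354) ≈ 64.2°.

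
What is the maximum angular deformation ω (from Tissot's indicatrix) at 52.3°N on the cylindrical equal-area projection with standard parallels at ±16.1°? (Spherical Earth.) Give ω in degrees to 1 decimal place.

For cylindrical equal-area with standard parallel φ₀, h = cos φ / cos φ₀ and k = cos φ₀ / cos φ, so h·k = 1.
At 52.3°: h = 0.6365, k = 1.571; principal scales a = 1.571, b = 0.6365.
sin(ω/2) = (a − b)/(a + b) = 0.9346/2.208 = 0.4234, so ω = 2 arcsin(0.4234) ≈ 50.1°.

50.1°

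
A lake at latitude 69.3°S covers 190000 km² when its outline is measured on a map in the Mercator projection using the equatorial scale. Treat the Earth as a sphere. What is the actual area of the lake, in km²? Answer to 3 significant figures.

23700 km²

For Mercator, h = k = sec φ (a conformal cylindrical projection has a single point scale, 1/cos φ).
Areal scale = k² = sec²φ = 1/cos²(69.3°) = 1/0.3535² = 8.004.
True area = apparent / (areal scale) = 190000 / 8.004 ≈ 23700 km².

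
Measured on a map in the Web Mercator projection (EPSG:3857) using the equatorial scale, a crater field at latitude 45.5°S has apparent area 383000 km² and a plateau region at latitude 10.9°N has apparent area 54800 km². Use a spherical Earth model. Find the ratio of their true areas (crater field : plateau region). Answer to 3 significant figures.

3.56

Since Mercator area scale is 1/cos²φ, the true area equals the apparent area multiplied by cos²φ.
True area of crater field: 383000 × cos²(45.5°) = 383000 × 0.4913 = 188200 km².
True area of plateau region: 54800 × cos²(10.9°) = 54800 × 0.9642 = 52840 km².
Ratio = 188200 / 52840 ≈ 3.56.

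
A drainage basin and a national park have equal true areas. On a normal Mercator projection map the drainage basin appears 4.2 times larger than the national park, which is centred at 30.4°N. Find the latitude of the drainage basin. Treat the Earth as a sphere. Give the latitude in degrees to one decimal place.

65.1°

For equal true areas on Mercator, apparent areas scale as sec²φ, so the ratio is cos²φ₂ / cos²φ₁.
cos²φ₂ / cos²φ₁ = 4.2  ⇒  cos φ₁ = cos 30.4° / √4.2 = 0.8625/2.049 = 0.4209.
φ₁ = arccos(0.4209) ≈ 65.1°.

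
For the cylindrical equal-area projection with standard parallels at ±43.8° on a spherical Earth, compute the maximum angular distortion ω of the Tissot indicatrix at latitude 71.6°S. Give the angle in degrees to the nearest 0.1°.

A cylindrical equal-area projection with standard parallel φ₀ has meridian scale h = cos φ / cos φ₀ and parallel scale k = cos φ₀ / cos φ (so areas are preserved, h·k = 1).
At 71.6°: h = 0.4373, k = 2.287; principal scales a = 2.287, b = 0.4373.
sin(ω/2) = (a − b)/(a + b) = 1.849/2.724 = 0.6789, so ω = 2 arcsin(0.6789) ≈ 85.5°.

85.5°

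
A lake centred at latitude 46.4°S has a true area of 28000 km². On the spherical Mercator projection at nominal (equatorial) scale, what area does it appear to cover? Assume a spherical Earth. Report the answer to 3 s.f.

58900 km²

For Mercator, h = k = sec φ (a conformal cylindrical projection has a single point scale, 1/cos φ).
Areal scale = k² = sec²φ = 1/cos²(46.4°) = 1/0.6896² = 2.103.
Apparent area = 28000 × 2.103 ≈ 58900 km².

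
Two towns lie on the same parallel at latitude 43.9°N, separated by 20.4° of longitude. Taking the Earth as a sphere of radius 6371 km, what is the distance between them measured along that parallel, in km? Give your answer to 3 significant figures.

1630 km

Arc length along a parallel = R cos φ · Δλ (with Δλ in radians).
= 6371 × cos 43.9° × (20.4° × π/180) = 6371 × 0.7206 × 0.3560 ≈ 1630 km.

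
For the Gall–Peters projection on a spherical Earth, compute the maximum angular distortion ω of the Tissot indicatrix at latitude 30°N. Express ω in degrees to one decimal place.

23.1°

Gall–Peters is a cylindrical equal-area projection with standard parallels at ±45°. Cylindrical equal-area (φ₀ = 45°): h = cos φ / cos 45° along meridians, k = cos 45° / cos φ along parallels; h·k = 1.
At 30°: h = 1.225, k = 0.8165; principal scales a = 1.225, b = 0.8165.
sin(ω/2) = (a − b)/(a + b) = 0.4082/2.041 = 0.2000, so ω = 2 arcsin(0.2000) ≈ 23.1°.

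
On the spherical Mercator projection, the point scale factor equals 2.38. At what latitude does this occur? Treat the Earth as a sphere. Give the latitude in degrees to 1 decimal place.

Mercator scale is k = sec φ = 1/cos φ.
1/cos φ = 2.38  ⇒  cos φ = 0.4202  ⇒  φ = arccos(0.4202) ≈ 65.2°.

65.2°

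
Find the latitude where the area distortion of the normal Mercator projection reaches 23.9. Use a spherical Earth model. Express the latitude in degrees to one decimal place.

78.2°

Mercator areal scale is sec²φ.
sec²φ = 23.9  ⇒  cos²φ = 0.04184  ⇒  cos φ = 0.2046.
φ = arccos(0.2046) ≈ 78.2°.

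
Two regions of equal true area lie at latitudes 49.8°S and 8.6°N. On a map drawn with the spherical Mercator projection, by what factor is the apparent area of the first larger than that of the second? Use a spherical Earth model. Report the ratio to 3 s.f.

On Mercator, area is exaggerated by sec²φ = 1/cos²φ.
At 49.8°: sec²(49.8°) = 1/0.6455² = 2.400.
At 8.6°: sec²(8.6°) = 1/0.9888² = 1.023.
Ratio = 2.400/1.023 = cos²(8.6°)/cos²(49.8°) ≈ 2.35.

2.35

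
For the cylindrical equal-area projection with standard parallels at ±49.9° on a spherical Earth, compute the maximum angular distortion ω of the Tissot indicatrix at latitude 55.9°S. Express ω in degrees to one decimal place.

A cylindrical equal-area projection with standard parallel φ₀ has meridian scale h = cos φ / cos φ₀ and parallel scale k = cos φ₀ / cos φ (so areas are preserved, h·k = 1).
At 55.9°: h = 0.8704, k = 1.149; principal scales a = 1.149, b = 0.8704.
sin(ω/2) = (a − b)/(a + b) = 0.2785/2.019 = 0.1379, so ω = 2 arcsin(0.1379) ≈ 15.9°.

15.9°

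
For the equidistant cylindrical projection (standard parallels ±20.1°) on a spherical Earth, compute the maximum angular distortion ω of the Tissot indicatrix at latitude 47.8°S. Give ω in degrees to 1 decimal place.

The equidistant cylindrical projection with φ₀ = 20.1° has h = 1 (meridians true) and k = cos φ₀ / cos φ along parallels.
At 47.8°: h = 1.000, k = 1.398; principal scales a = 1.398, b = 1.000.
sin(ω/2) = (a − b)/(a + b) = 0.3980/2.398 = 0.1660, so ω = 2 arcsin(0.1660) ≈ 19.1°.

19.1°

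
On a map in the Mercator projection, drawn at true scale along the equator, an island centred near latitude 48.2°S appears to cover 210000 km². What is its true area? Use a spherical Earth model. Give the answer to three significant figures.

93300 km²

The Mercator projection is conformal; its linear scale factor is the same in every direction and equals sec φ = 1/cos φ.
Areal scale = k² = sec²φ = 1/cos²(48.2°) = 1/0.6665² = 2.251.
True area = apparent / (areal scale) = 210000 / 2.251 ≈ 93300 km².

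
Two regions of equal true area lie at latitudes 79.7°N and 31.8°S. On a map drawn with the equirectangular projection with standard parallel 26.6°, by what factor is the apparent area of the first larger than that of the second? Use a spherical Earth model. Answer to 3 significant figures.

In the equirectangular projection with standard parallel φ₀ = 26.6° (x = Rλ cos φ₀, y = Rφ), meridians are true-scale (h = 1) and the parallel scale is k = cos φ₀ / cos φ.
Areal scale at 79.7°: h·k = 1.000 × 5.001 = 5.001.
Areal scale at 31.8°: h·k = 1.000 × 1.052 = 1.052.
Ratio = 5.001/1.052 ≈ 4.75.

4.75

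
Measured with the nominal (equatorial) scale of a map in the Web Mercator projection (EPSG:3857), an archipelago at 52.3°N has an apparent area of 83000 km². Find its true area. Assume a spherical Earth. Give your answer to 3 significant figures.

For Mercator, h = k = sec φ (a conformal cylindrical projection has a single point scale, 1/cos φ).
Areal scale = k² = sec²φ = 1/cos²(52.3°) = 1/0.6115² = 2.674.
True area = apparent / (areal scale) = 83000 / 2.674 ≈ 31000 km².

31000 km²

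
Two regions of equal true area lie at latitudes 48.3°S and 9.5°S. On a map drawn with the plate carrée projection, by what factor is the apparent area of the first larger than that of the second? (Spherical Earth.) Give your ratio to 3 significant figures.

For the equirectangular projection with φ₀ = 0 (plate carrée), h = 1 along meridians and k = sec φ along parallels.
Areal scale at 48.3°: h·k = 1.000 × 1.503 = 1.503.
Areal scale at 9.5°: h·k = 1.000 × 1.014 = 1.014.
Ratio = 1.503/1.014 ≈ 1.48.

1.48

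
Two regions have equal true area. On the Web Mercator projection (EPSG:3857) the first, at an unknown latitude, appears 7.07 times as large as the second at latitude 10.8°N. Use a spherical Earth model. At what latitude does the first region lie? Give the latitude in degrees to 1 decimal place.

Mercator areal scale is sec²φ, so apparent-area ratio = sec²φ₁ / sec²φ₂ = cos²φ₂ / cos²φ₁.
cos²φ₂ / cos²φ₁ = 7.07  ⇒  cos φ₁ = cos 10.8° / √7.07 = 0.9823/2.659 = 0.3694.
φ₁ = arccos(0.3694) ≈ 68.3°.

68.3°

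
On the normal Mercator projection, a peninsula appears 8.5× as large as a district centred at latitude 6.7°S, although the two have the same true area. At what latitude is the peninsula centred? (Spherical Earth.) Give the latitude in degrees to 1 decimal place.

On Mercator, (apparent₁)/(apparent₂) = sec²φ₁ / sec²φ₂ when true areas are equal.
cos²φ₂ / cos²φ₁ = 8.5  ⇒  cos φ₁ = cos 6.7° / √8.5 = 0.9932/2.915 = 0.3407.
φ₁ = arccos(0.3407) ≈ 70.1°.

70.1°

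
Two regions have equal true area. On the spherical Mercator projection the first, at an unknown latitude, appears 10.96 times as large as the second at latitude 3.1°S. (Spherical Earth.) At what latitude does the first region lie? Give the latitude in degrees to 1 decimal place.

Mercator areal scale is sec²φ, so apparent-area ratio = sec²φ₁ / sec²φ₂ = cos²φ₂ / cos²φ₁.
cos²φ₂ / cos²φ₁ = 10.96  ⇒  cos φ₁ = cos 3.1° / √10.96 = 0.9985/3.311 = 0.3016.
φ₁ = arccos(0.3016) ≈ 72.4°.

72.4°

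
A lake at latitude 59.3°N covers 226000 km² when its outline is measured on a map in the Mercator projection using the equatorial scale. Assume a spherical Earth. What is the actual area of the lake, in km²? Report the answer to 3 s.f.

58900 km²

For Mercator, h = k = sec φ (a conformal cylindrical projection has a single point scale, 1/cos φ).
Areal scale = k² = sec²φ = 1/cos²(59.3°) = 1/0.5105² = 3.837.
True area = apparent / (areal scale) = 226000 / 3.837 ≈ 58900 km².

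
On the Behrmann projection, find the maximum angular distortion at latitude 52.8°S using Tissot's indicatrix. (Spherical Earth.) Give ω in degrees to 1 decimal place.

40.3°

Behrmann is a cylindrical equal-area projection with standard parallels at ±30°. For cylindrical equal-area with standard parallel φ₀, h = cos φ / cos φ₀ and k = cos φ₀ / cos φ, so h·k = 1.
At 52.8°: h = 0.6981, k = 1.432; principal scales a = 1.432, b = 0.6981.
sin(ω/2) = (a − b)/(a + b) = 0.7343/2.131 = 0.3446, so ω = 2 arcsin(0.3446) ≈ 40.3°.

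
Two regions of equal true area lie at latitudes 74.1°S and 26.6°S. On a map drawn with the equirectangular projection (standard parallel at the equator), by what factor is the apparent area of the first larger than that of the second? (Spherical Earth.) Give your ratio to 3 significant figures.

3.26

Plate carrée maps x = Rλ, y = Rφ. The meridian scale is h = 1 and the parallel scale is k = 1/cos φ = sec φ.
Areal scale at 74.1°: h·k = 1.000 × 3.650 = 3.650.
Areal scale at 26.6°: h·k = 1.000 × 1.118 = 1.118.
Ratio = 3.650/1.118 ≈ 3.26.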